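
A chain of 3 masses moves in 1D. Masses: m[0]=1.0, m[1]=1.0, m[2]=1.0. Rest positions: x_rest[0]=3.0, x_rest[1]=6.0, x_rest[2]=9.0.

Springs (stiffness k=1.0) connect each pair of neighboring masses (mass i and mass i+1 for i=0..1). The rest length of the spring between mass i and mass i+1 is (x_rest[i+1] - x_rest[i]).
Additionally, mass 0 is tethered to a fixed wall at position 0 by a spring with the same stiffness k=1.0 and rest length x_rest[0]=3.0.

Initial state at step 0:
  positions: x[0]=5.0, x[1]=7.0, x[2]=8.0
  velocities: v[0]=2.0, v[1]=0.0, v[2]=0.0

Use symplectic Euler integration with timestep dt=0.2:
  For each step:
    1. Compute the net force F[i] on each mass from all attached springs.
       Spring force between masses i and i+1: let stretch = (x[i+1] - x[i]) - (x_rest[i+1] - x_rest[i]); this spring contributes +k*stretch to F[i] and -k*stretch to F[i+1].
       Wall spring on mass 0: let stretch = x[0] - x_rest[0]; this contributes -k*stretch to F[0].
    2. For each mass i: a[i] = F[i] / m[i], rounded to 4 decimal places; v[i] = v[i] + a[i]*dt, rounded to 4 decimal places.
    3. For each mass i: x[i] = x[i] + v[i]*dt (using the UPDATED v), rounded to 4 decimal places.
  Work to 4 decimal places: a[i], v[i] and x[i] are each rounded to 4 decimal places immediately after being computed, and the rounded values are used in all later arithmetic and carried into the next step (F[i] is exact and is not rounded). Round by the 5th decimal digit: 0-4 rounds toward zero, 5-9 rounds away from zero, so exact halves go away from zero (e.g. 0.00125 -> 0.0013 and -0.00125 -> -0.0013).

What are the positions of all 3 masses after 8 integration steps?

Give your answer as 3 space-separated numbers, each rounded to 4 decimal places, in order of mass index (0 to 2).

Answer: 3.3247 6.6974 10.1083

Derivation:
Step 0: x=[5.0000 7.0000 8.0000] v=[2.0000 0.0000 0.0000]
Step 1: x=[5.2800 6.9600 8.0800] v=[1.4000 -0.2000 0.4000]
Step 2: x=[5.4160 6.8976 8.2352] v=[0.6800 -0.3120 0.7760]
Step 3: x=[5.3946 6.8294 8.4569] v=[-0.1069 -0.3408 1.1085]
Step 4: x=[5.2148 6.7689 8.7335] v=[-0.8989 -0.3023 1.3830]
Step 5: x=[4.8886 6.7249 9.0515] v=[-1.6310 -0.2202 1.5901]
Step 6: x=[4.4403 6.7005 9.3965] v=[-2.2415 -0.1221 1.7248]
Step 7: x=[3.9048 6.6935 9.7536] v=[-2.6775 -0.0349 1.7856]
Step 8: x=[3.3247 6.6974 10.1083] v=[-2.9007 0.0194 1.7736]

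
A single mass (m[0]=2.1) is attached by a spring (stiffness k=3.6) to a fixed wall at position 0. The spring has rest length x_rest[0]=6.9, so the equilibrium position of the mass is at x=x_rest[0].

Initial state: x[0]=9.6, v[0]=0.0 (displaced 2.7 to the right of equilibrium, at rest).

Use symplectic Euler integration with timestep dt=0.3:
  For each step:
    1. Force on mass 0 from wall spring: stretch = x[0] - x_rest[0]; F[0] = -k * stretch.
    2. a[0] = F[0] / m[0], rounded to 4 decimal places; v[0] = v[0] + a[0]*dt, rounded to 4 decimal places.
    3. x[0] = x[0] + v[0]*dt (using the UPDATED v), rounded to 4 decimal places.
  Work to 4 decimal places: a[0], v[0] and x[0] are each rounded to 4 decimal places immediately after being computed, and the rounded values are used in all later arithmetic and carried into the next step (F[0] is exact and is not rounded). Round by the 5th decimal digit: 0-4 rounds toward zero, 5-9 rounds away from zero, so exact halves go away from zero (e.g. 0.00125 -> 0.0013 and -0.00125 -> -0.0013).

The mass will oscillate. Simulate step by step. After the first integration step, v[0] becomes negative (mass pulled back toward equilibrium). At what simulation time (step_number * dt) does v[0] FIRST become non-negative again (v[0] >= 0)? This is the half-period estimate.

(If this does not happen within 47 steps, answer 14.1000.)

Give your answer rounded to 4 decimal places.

Answer: 2.4000

Derivation:
Step 0: x=[9.6000] v=[0.0000]
Step 1: x=[9.1834] v=[-1.3886]
Step 2: x=[8.4145] v=[-2.5629]
Step 3: x=[7.4120] v=[-3.3418]
Step 4: x=[6.3305] v=[-3.6051]
Step 5: x=[5.3368] v=[-3.3122]
Step 6: x=[4.5843] v=[-2.5083]
Step 7: x=[4.1891] v=[-1.3174]
Step 8: x=[4.2121] v=[0.0768]
First v>=0 after going negative at step 8, time=2.4000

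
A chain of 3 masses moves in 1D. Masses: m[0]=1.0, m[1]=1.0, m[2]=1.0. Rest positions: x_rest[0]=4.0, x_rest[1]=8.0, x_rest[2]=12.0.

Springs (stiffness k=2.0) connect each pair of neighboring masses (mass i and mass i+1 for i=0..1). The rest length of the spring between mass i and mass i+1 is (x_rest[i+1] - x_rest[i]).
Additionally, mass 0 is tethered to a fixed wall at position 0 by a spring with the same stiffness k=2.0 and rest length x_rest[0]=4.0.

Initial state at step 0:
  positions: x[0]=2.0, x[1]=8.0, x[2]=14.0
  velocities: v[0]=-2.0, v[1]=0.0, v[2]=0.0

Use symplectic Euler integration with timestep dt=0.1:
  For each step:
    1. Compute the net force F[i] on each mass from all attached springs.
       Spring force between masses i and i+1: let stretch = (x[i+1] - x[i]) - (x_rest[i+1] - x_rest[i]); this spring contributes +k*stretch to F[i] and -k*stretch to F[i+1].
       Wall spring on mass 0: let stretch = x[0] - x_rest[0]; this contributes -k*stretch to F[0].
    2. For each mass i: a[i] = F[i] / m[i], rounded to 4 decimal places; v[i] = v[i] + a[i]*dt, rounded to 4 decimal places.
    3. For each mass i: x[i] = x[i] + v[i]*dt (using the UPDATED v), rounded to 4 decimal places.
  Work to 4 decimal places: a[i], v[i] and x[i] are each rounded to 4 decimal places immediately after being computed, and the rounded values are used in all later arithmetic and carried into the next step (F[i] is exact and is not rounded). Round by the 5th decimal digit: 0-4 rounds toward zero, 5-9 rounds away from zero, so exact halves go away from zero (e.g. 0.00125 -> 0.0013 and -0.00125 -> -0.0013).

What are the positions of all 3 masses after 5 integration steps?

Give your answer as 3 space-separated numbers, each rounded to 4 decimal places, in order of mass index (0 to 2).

Step 0: x=[2.0000 8.0000 14.0000] v=[-2.0000 0.0000 0.0000]
Step 1: x=[1.8800 8.0000 13.9600] v=[-1.2000 0.0000 -0.4000]
Step 2: x=[1.8448 7.9968 13.8808] v=[-0.3520 -0.0320 -0.7920]
Step 3: x=[1.8957 7.9882 13.7639] v=[0.5094 -0.0856 -1.1688]
Step 4: x=[2.0306 7.9733 13.6115] v=[1.3488 -0.1490 -1.5239]
Step 5: x=[2.2437 7.9523 13.4264] v=[2.1312 -0.2099 -1.8515]

Answer: 2.2437 7.9523 13.4264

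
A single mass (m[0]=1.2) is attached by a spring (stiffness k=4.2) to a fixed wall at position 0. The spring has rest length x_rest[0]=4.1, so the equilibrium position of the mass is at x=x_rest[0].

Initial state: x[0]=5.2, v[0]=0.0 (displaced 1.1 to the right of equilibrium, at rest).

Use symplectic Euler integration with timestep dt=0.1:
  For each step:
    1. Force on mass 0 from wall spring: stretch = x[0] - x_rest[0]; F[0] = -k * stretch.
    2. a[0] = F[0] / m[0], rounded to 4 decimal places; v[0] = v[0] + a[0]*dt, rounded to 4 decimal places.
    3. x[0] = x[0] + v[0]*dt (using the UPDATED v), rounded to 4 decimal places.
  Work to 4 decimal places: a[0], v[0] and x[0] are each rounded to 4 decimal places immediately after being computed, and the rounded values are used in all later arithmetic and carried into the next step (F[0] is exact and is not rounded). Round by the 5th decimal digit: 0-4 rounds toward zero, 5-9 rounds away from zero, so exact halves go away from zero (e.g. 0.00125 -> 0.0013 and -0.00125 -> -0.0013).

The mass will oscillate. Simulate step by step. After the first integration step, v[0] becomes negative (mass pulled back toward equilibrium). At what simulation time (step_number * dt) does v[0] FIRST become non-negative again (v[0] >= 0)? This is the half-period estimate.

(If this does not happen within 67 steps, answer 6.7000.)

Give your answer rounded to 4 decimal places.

Step 0: x=[5.2000] v=[0.0000]
Step 1: x=[5.1615] v=[-0.3850]
Step 2: x=[5.0859] v=[-0.7565]
Step 3: x=[4.9757] v=[-1.1016]
Step 4: x=[4.8349] v=[-1.4081]
Step 5: x=[4.6684] v=[-1.6653]
Step 6: x=[4.4820] v=[-1.8642]
Step 7: x=[4.2822] v=[-1.9979]
Step 8: x=[4.0760] v=[-2.0617]
Step 9: x=[3.8707] v=[-2.0533]
Step 10: x=[3.6734] v=[-1.9730]
Step 11: x=[3.4910] v=[-1.8237]
Step 12: x=[3.3299] v=[-1.6106]
Step 13: x=[3.1958] v=[-1.3411]
Step 14: x=[3.0933] v=[-1.0246]
Step 15: x=[3.0261] v=[-0.6723]
Step 16: x=[2.9965] v=[-0.2964]
Step 17: x=[3.0055] v=[0.0898]
First v>=0 after going negative at step 17, time=1.7000

Answer: 1.7000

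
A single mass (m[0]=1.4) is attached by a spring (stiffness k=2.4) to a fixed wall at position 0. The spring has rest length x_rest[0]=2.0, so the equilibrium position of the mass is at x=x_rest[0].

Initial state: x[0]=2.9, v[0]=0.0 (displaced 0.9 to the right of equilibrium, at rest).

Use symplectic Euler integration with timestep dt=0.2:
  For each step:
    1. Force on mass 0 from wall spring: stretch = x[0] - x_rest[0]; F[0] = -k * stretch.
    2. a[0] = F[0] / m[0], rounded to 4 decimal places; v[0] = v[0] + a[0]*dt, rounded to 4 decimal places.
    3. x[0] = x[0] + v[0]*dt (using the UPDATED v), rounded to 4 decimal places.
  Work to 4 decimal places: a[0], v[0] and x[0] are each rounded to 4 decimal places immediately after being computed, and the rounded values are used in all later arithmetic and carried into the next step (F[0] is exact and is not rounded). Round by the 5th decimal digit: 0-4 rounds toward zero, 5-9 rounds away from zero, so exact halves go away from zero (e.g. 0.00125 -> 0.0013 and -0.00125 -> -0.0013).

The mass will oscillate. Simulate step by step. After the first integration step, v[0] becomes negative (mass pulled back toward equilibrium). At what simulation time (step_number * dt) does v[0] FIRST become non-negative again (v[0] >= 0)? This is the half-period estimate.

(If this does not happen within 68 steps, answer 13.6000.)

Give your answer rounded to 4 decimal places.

Step 0: x=[2.9000] v=[0.0000]
Step 1: x=[2.8383] v=[-0.3086]
Step 2: x=[2.7191] v=[-0.5960]
Step 3: x=[2.5506] v=[-0.8425]
Step 4: x=[2.3443] v=[-1.0313]
Step 5: x=[2.1144] v=[-1.1493]
Step 6: x=[1.8767] v=[-1.1885]
Step 7: x=[1.6475] v=[-1.1462]
Step 8: x=[1.4424] v=[-1.0253]
Step 9: x=[1.2756] v=[-0.8341]
Step 10: x=[1.1585] v=[-0.5857]
Step 11: x=[1.0991] v=[-0.2972]
Step 12: x=[1.1014] v=[0.0117]
First v>=0 after going negative at step 12, time=2.4000

Answer: 2.4000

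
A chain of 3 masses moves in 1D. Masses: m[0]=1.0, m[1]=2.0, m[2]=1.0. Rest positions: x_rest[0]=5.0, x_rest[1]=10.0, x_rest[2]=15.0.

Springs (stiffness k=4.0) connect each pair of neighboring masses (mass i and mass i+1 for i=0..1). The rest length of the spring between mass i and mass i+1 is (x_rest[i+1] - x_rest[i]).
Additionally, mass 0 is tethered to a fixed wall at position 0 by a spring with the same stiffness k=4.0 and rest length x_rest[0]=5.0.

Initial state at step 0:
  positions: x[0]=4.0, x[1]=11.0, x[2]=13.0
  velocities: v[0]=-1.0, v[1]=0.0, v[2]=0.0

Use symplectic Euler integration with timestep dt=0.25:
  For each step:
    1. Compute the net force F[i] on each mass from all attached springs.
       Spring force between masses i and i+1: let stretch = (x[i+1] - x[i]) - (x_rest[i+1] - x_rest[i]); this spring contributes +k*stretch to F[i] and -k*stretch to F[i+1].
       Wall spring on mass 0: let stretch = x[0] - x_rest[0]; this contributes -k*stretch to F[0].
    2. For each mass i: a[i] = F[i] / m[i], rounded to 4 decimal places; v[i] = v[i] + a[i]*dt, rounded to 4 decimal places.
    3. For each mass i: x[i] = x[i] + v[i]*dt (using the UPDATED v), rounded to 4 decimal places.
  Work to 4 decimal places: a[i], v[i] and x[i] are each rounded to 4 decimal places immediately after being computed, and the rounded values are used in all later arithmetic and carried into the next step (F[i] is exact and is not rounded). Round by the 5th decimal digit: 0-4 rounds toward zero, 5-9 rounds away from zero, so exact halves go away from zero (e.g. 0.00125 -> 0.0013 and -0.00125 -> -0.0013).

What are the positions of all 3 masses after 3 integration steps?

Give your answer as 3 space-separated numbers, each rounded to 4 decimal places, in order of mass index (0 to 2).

Step 0: x=[4.0000 11.0000 13.0000] v=[-1.0000 0.0000 0.0000]
Step 1: x=[4.5000 10.3750 13.7500] v=[2.0000 -2.5000 3.0000]
Step 2: x=[5.3438 9.4375 14.9063] v=[3.3750 -3.7500 4.6250]
Step 3: x=[5.8750 8.6719 15.9454] v=[2.1249 -3.0625 4.1562]

Answer: 5.8750 8.6719 15.9454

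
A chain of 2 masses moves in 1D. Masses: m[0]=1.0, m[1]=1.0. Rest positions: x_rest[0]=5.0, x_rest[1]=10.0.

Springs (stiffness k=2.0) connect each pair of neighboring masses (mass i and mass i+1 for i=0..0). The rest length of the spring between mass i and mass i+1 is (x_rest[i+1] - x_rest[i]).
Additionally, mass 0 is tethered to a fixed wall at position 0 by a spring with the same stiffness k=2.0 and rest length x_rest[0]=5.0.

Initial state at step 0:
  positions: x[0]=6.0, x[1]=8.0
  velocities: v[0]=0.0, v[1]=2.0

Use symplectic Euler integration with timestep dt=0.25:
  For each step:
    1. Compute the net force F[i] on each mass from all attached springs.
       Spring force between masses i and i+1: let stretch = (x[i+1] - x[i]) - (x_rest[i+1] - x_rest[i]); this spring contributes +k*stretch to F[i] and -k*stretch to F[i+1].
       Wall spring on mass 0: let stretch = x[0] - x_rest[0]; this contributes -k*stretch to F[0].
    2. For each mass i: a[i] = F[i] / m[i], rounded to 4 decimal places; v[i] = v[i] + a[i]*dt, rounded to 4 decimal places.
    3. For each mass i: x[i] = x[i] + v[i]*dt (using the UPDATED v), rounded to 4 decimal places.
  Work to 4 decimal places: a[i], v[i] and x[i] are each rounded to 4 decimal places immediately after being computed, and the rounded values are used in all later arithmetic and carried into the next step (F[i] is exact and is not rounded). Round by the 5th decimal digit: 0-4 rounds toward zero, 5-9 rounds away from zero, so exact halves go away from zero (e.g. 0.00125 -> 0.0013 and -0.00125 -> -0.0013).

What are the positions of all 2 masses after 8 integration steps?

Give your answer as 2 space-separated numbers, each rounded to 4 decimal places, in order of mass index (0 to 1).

Answer: 6.9645 11.4485

Derivation:
Step 0: x=[6.0000 8.0000] v=[0.0000 2.0000]
Step 1: x=[5.5000 8.8750] v=[-2.0000 3.5000]
Step 2: x=[4.7344 9.9531] v=[-3.0625 4.3125]
Step 3: x=[4.0293 11.0039] v=[-2.8204 4.2032]
Step 4: x=[3.6924 11.8079] v=[-1.3478 3.2159]
Step 5: x=[3.9084 12.2225] v=[0.8638 1.6582]
Step 6: x=[4.6751 12.2228] v=[3.0667 0.0012]
Step 7: x=[5.8009 11.9046] v=[4.5030 -1.2727]
Step 8: x=[6.9645 11.4485] v=[4.6544 -1.8246]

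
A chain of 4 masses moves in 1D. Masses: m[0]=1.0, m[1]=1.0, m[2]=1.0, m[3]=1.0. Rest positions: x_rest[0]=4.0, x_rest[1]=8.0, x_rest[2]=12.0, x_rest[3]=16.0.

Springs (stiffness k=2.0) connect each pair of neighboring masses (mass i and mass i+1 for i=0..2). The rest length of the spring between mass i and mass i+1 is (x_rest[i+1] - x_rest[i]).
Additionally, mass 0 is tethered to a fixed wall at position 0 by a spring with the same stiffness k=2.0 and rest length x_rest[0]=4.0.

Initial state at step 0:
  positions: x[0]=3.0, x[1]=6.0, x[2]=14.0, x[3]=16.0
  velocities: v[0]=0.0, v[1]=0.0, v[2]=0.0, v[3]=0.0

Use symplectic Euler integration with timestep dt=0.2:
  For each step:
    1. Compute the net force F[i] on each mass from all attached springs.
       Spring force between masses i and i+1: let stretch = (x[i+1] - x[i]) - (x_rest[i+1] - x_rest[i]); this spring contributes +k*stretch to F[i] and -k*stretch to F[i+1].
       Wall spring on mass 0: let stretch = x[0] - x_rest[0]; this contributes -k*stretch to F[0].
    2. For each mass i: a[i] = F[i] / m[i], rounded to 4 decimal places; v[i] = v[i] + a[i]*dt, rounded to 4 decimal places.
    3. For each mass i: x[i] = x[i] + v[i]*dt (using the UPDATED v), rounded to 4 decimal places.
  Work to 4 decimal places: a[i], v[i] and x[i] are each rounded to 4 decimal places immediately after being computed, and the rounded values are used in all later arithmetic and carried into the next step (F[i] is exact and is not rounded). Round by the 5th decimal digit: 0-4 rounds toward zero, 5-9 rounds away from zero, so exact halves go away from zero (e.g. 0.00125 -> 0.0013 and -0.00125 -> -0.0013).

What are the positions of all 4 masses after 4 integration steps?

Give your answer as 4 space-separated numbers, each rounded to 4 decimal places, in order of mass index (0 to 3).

Step 0: x=[3.0000 6.0000 14.0000 16.0000] v=[0.0000 0.0000 0.0000 0.0000]
Step 1: x=[3.0000 6.4000 13.5200 16.1600] v=[0.0000 2.0000 -2.4000 0.8000]
Step 2: x=[3.0320 7.0976 12.6816 16.4288] v=[0.1600 3.4880 -4.1920 1.3440]
Step 3: x=[3.1467 7.9167 11.6963 16.7178] v=[0.5734 4.0954 -4.9267 1.4451]
Step 4: x=[3.3912 8.6565 10.8103 16.9251] v=[1.2227 3.6992 -4.4299 1.0365]

Answer: 3.3912 8.6565 10.8103 16.9251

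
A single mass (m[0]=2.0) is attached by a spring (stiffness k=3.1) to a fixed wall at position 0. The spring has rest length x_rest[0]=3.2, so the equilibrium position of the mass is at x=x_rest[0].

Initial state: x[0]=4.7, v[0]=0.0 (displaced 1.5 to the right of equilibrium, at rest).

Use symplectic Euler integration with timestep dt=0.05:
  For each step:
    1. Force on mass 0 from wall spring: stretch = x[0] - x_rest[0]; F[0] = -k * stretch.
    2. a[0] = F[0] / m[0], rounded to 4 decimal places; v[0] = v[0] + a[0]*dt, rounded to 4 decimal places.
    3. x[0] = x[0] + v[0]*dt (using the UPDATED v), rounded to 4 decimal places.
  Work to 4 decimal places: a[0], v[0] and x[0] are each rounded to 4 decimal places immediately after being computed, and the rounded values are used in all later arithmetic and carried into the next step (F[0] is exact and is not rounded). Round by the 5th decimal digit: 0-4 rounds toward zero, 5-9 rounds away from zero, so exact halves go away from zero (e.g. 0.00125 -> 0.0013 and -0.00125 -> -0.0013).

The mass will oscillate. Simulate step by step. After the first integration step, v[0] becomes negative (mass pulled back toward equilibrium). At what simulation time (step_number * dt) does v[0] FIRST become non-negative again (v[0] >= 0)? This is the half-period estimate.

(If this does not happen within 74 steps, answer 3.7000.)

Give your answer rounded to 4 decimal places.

Step 0: x=[4.7000] v=[0.0000]
Step 1: x=[4.6942] v=[-0.1163]
Step 2: x=[4.6826] v=[-0.2321]
Step 3: x=[4.6653] v=[-0.3470]
Step 4: x=[4.6423] v=[-0.4606]
Step 5: x=[4.6137] v=[-0.5724]
Step 6: x=[4.5796] v=[-0.6820]
Step 7: x=[4.5402] v=[-0.7889]
Step 8: x=[4.4956] v=[-0.8928]
Step 9: x=[4.4459] v=[-0.9932]
Step 10: x=[4.3914] v=[-1.0898]
Step 11: x=[4.3323] v=[-1.1821]
Step 12: x=[4.2688] v=[-1.2699]
Step 13: x=[4.2012] v=[-1.3527]
Step 14: x=[4.1297] v=[-1.4303]
Step 15: x=[4.0546] v=[-1.5024]
Step 16: x=[3.9762] v=[-1.5686]
Step 17: x=[3.8948] v=[-1.6288]
Step 18: x=[3.8107] v=[-1.6826]
Step 19: x=[3.7242] v=[-1.7299]
Step 20: x=[3.6357] v=[-1.7705]
Step 21: x=[3.5455] v=[-1.8043]
Step 22: x=[3.4539] v=[-1.8311]
Step 23: x=[3.3614] v=[-1.8508]
Step 24: x=[3.2682] v=[-1.8633]
Step 25: x=[3.1748] v=[-1.8686]
Step 26: x=[3.0815] v=[-1.8666]
Step 27: x=[2.9886] v=[-1.8574]
Step 28: x=[2.8966] v=[-1.8410]
Step 29: x=[2.8057] v=[-1.8175]
Step 30: x=[2.7164] v=[-1.7869]
Step 31: x=[2.6289] v=[-1.7494]
Step 32: x=[2.5436] v=[-1.7051]
Step 33: x=[2.4609] v=[-1.6542]
Step 34: x=[2.3811] v=[-1.5969]
Step 35: x=[2.3044] v=[-1.5334]
Step 36: x=[2.2312] v=[-1.4640]
Step 37: x=[2.1618] v=[-1.3889]
Step 38: x=[2.0964] v=[-1.3084]
Step 39: x=[2.0353] v=[-1.2229]
Step 40: x=[1.9787] v=[-1.1326]
Step 41: x=[1.9268] v=[-1.0380]
Step 42: x=[1.8798] v=[-0.9393]
Step 43: x=[1.8380] v=[-0.8370]
Step 44: x=[1.8014] v=[-0.7314]
Step 45: x=[1.7703] v=[-0.6230]
Step 46: x=[1.7447] v=[-0.5122]
Step 47: x=[1.7247] v=[-0.3994]
Step 48: x=[1.7104] v=[-0.2851]
Step 49: x=[1.7019] v=[-0.1697]
Step 50: x=[1.6992] v=[-0.0536]
Step 51: x=[1.7023] v=[0.0627]
First v>=0 after going negative at step 51, time=2.5500

Answer: 2.5500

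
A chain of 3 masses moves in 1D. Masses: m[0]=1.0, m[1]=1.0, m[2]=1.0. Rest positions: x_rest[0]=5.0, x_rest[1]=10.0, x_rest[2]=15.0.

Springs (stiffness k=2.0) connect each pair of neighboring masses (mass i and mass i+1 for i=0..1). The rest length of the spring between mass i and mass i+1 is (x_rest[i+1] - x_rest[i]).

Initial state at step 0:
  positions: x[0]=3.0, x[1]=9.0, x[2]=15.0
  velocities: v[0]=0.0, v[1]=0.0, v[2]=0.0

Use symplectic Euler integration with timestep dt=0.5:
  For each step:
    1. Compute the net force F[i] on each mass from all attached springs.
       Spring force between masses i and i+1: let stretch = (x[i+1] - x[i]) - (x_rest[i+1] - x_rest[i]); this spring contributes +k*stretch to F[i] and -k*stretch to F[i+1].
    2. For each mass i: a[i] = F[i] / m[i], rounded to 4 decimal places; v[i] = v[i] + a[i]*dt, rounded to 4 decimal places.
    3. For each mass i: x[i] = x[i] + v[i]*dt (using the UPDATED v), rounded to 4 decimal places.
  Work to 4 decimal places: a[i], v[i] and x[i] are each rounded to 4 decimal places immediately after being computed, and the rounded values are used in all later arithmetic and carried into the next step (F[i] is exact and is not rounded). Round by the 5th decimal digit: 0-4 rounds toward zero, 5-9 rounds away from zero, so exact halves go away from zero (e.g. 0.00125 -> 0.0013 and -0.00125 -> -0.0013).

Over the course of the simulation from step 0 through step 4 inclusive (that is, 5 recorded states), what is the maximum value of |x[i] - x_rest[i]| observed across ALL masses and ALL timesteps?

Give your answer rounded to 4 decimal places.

Answer: 2.0625

Derivation:
Step 0: x=[3.0000 9.0000 15.0000] v=[0.0000 0.0000 0.0000]
Step 1: x=[3.5000 9.0000 14.5000] v=[1.0000 0.0000 -1.0000]
Step 2: x=[4.2500 9.0000 13.7500] v=[1.5000 0.0000 -1.5000]
Step 3: x=[4.8750 9.0000 13.1250] v=[1.2500 0.0000 -1.2500]
Step 4: x=[5.0625 9.0000 12.9375] v=[0.3750 0.0000 -0.3750]
Max displacement = 2.0625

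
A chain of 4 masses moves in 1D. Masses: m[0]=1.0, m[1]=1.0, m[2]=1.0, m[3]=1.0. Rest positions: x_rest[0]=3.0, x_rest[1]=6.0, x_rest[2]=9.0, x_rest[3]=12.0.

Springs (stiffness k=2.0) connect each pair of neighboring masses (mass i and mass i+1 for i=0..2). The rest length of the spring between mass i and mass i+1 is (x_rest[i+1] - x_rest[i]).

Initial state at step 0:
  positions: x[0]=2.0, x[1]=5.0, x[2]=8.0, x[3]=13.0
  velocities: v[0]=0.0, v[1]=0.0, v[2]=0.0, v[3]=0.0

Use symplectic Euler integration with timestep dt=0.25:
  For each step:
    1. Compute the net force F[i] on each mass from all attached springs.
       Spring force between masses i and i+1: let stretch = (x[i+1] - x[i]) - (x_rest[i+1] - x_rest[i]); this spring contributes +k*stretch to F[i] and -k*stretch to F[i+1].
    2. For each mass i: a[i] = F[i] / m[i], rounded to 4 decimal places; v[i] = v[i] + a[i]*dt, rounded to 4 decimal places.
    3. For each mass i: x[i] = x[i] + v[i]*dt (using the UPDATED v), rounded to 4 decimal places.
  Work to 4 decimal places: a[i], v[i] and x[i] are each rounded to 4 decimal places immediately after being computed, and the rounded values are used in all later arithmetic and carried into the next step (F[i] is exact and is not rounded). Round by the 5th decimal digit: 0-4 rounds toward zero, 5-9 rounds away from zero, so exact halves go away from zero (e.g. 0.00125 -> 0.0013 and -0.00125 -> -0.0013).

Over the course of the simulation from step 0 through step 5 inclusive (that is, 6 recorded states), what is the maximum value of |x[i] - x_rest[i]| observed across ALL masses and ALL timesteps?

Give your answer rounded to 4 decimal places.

Answer: 1.0503

Derivation:
Step 0: x=[2.0000 5.0000 8.0000 13.0000] v=[0.0000 0.0000 0.0000 0.0000]
Step 1: x=[2.0000 5.0000 8.2500 12.7500] v=[0.0000 0.0000 1.0000 -1.0000]
Step 2: x=[2.0000 5.0313 8.6563 12.3125] v=[0.0000 0.1250 1.6250 -1.7500]
Step 3: x=[2.0039 5.1368 9.0665 11.7930] v=[0.0157 0.4219 1.6406 -2.0781]
Step 4: x=[2.0245 5.3419 9.3263 11.3077] v=[0.0822 0.8203 1.0390 -1.9414]
Step 5: x=[2.0847 5.6304 9.3357 10.9497] v=[0.2409 1.1538 0.0375 -1.4321]
Max displacement = 1.0503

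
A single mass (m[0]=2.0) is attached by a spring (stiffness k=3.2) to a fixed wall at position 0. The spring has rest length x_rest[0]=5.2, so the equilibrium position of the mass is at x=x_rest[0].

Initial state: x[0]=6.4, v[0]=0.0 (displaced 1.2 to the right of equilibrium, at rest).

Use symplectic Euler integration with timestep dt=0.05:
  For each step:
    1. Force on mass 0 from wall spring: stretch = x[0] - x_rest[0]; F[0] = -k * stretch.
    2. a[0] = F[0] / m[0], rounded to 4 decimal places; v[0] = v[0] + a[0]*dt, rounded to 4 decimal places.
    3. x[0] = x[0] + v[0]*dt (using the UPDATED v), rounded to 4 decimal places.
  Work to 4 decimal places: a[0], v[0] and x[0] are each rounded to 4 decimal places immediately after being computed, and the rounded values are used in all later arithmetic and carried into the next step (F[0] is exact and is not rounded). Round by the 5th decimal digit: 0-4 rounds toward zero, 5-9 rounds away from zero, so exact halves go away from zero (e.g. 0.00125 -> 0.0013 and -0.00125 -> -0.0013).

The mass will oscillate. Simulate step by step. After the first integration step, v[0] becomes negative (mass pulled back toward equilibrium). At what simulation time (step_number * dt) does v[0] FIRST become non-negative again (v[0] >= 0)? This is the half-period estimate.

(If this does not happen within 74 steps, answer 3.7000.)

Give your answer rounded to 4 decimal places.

Step 0: x=[6.4000] v=[0.0000]
Step 1: x=[6.3952] v=[-0.0960]
Step 2: x=[6.3856] v=[-0.1916]
Step 3: x=[6.3713] v=[-0.2865]
Step 4: x=[6.3523] v=[-0.3802]
Step 5: x=[6.3287] v=[-0.4724]
Step 6: x=[6.3006] v=[-0.5627]
Step 7: x=[6.2681] v=[-0.6508]
Step 8: x=[6.2313] v=[-0.7363]
Step 9: x=[6.1904] v=[-0.8188]
Step 10: x=[6.1455] v=[-0.8980]
Step 11: x=[6.0968] v=[-0.9736]
Step 12: x=[6.0445] v=[-1.0453]
Step 13: x=[5.9889] v=[-1.1129]
Step 14: x=[5.9301] v=[-1.1760]
Step 15: x=[5.8684] v=[-1.2344]
Step 16: x=[5.8040] v=[-1.2879]
Step 17: x=[5.7372] v=[-1.3362]
Step 18: x=[5.6682] v=[-1.3792]
Step 19: x=[5.5974] v=[-1.4167]
Step 20: x=[5.5250] v=[-1.4485]
Step 21: x=[5.4513] v=[-1.4745]
Step 22: x=[5.3766] v=[-1.4946]
Step 23: x=[5.3012] v=[-1.5087]
Step 24: x=[5.2254] v=[-1.5168]
Step 25: x=[5.1495] v=[-1.5188]
Step 26: x=[5.0738] v=[-1.5148]
Step 27: x=[4.9986] v=[-1.5047]
Step 28: x=[4.9242] v=[-1.4886]
Step 29: x=[4.8509] v=[-1.4665]
Step 30: x=[4.7790] v=[-1.4386]
Step 31: x=[4.7088] v=[-1.4049]
Step 32: x=[4.6405] v=[-1.3656]
Step 33: x=[4.5745] v=[-1.3208]
Step 34: x=[4.5110] v=[-1.2708]
Step 35: x=[4.4502] v=[-1.2157]
Step 36: x=[4.3924] v=[-1.1557]
Step 37: x=[4.3378] v=[-1.0911]
Step 38: x=[4.2867] v=[-1.0221]
Step 39: x=[4.2393] v=[-0.9490]
Step 40: x=[4.1957] v=[-0.8721]
Step 41: x=[4.1561] v=[-0.7918]
Step 42: x=[4.1207] v=[-0.7083]
Step 43: x=[4.0896] v=[-0.6220]
Step 44: x=[4.0629] v=[-0.5332]
Step 45: x=[4.0408] v=[-0.4422]
Step 46: x=[4.0233] v=[-0.3495]
Step 47: x=[4.0105] v=[-0.2554]
Step 48: x=[4.0025] v=[-0.1602]
Step 49: x=[3.9993] v=[-0.0644]
Step 50: x=[4.0009] v=[0.0317]
First v>=0 after going negative at step 50, time=2.5000

Answer: 2.5000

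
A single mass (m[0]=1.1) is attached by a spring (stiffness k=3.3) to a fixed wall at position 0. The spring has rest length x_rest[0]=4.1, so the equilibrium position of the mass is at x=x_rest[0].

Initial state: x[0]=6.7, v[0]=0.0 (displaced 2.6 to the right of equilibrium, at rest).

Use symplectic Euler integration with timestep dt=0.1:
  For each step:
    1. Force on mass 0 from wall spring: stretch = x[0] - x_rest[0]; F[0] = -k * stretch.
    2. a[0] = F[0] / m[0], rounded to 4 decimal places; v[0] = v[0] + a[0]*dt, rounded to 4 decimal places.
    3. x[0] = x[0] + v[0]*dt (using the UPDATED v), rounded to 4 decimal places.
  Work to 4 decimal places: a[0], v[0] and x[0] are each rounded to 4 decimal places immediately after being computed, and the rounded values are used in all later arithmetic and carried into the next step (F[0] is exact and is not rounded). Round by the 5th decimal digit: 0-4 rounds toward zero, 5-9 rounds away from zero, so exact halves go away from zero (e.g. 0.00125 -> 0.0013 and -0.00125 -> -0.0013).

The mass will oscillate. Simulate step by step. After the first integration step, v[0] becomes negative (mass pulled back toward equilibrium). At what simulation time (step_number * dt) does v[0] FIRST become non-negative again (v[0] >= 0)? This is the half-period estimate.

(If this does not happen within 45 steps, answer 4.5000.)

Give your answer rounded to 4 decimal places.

Answer: 1.9000

Derivation:
Step 0: x=[6.7000] v=[0.0000]
Step 1: x=[6.6220] v=[-0.7800]
Step 2: x=[6.4683] v=[-1.5366]
Step 3: x=[6.2436] v=[-2.2471]
Step 4: x=[5.9546] v=[-2.8902]
Step 5: x=[5.6099] v=[-3.4466]
Step 6: x=[5.2199] v=[-3.8996]
Step 7: x=[4.7963] v=[-4.2356]
Step 8: x=[4.3519] v=[-4.4445]
Step 9: x=[3.8999] v=[-4.5201]
Step 10: x=[3.4539] v=[-4.4601]
Step 11: x=[3.0273] v=[-4.2663]
Step 12: x=[2.6329] v=[-3.9445]
Step 13: x=[2.2825] v=[-3.5044]
Step 14: x=[1.9866] v=[-2.9592]
Step 15: x=[1.7541] v=[-2.3252]
Step 16: x=[1.5920] v=[-1.6214]
Step 17: x=[1.5051] v=[-0.8690]
Step 18: x=[1.4961] v=[-0.0905]
Step 19: x=[1.5652] v=[0.6907]
First v>=0 after going negative at step 19, time=1.9000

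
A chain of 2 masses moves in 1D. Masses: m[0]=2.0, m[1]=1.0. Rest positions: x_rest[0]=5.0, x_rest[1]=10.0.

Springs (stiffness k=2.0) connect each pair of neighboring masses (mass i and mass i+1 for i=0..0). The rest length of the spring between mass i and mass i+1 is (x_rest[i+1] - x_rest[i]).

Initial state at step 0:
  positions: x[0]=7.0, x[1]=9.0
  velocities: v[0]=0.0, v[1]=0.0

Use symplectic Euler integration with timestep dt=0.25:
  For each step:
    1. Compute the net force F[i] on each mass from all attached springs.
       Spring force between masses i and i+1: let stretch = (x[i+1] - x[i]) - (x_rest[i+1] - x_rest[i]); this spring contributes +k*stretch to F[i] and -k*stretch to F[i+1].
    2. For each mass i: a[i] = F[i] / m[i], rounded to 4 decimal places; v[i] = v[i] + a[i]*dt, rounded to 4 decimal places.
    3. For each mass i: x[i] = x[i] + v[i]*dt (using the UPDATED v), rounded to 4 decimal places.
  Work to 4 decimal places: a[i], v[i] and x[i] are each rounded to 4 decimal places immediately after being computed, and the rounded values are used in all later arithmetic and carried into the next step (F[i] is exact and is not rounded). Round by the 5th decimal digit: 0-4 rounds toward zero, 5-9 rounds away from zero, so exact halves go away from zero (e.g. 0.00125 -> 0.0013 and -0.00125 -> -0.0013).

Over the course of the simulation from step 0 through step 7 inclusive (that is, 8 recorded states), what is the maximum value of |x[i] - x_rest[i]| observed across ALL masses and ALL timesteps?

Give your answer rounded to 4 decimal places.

Step 0: x=[7.0000 9.0000] v=[0.0000 0.0000]
Step 1: x=[6.8125 9.3750] v=[-0.7500 1.5000]
Step 2: x=[6.4727 10.0547] v=[-1.3594 2.7188]
Step 3: x=[6.0442 10.9117] v=[-1.7139 3.4278]
Step 4: x=[5.6075 11.7852] v=[-1.7470 3.4941]
Step 5: x=[5.2444 12.5115] v=[-1.4526 2.9053]
Step 6: x=[5.0230 12.9545] v=[-0.8858 1.7718]
Step 7: x=[4.9848 13.0310] v=[-0.1529 0.3061]
Max displacement = 3.0310

Answer: 3.0310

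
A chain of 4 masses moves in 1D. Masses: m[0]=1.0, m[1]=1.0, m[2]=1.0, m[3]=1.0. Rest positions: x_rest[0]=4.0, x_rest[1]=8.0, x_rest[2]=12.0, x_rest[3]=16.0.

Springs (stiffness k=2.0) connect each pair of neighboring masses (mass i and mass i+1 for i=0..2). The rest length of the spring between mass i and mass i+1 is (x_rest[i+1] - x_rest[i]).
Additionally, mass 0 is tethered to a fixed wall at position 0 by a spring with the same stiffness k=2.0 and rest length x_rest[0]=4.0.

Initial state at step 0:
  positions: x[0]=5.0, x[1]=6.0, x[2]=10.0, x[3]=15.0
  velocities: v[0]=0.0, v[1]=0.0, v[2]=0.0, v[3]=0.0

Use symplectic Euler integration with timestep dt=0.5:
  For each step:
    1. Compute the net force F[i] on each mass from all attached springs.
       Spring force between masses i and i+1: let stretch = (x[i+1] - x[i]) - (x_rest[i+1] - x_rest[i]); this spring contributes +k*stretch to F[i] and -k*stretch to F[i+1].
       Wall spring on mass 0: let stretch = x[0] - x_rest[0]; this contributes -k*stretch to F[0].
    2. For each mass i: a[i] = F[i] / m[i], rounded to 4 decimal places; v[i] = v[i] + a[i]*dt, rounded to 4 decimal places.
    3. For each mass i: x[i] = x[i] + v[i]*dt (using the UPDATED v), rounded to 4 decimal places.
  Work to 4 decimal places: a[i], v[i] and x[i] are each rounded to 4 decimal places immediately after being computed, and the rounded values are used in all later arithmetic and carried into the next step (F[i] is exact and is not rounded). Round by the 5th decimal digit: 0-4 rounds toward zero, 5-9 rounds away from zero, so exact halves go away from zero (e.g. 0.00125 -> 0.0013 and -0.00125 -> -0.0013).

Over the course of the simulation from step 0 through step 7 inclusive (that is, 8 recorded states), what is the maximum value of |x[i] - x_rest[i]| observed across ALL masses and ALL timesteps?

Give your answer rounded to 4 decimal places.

Step 0: x=[5.0000 6.0000 10.0000 15.0000] v=[0.0000 0.0000 0.0000 0.0000]
Step 1: x=[3.0000 7.5000 10.5000 14.5000] v=[-4.0000 3.0000 1.0000 -1.0000]
Step 2: x=[1.7500 8.2500 11.5000 14.0000] v=[-2.5000 1.5000 2.0000 -1.0000]
Step 3: x=[2.8750 7.3750 12.1250 14.2500] v=[2.2500 -1.7500 1.2500 0.5000]
Step 4: x=[4.8125 6.6250 11.4375 15.4375] v=[3.8750 -1.5000 -1.3750 2.3750]
Step 5: x=[5.2500 7.3750 10.3438 16.6250] v=[0.8750 1.5000 -2.1875 2.3750]
Step 6: x=[4.1250 8.5469 10.9063 16.6719] v=[-2.2500 2.3438 1.1249 0.0938]
Step 7: x=[3.1485 8.6876 13.1719 15.8360] v=[-1.9531 0.2813 4.5311 -1.6718]
Max displacement = 2.2500

Answer: 2.2500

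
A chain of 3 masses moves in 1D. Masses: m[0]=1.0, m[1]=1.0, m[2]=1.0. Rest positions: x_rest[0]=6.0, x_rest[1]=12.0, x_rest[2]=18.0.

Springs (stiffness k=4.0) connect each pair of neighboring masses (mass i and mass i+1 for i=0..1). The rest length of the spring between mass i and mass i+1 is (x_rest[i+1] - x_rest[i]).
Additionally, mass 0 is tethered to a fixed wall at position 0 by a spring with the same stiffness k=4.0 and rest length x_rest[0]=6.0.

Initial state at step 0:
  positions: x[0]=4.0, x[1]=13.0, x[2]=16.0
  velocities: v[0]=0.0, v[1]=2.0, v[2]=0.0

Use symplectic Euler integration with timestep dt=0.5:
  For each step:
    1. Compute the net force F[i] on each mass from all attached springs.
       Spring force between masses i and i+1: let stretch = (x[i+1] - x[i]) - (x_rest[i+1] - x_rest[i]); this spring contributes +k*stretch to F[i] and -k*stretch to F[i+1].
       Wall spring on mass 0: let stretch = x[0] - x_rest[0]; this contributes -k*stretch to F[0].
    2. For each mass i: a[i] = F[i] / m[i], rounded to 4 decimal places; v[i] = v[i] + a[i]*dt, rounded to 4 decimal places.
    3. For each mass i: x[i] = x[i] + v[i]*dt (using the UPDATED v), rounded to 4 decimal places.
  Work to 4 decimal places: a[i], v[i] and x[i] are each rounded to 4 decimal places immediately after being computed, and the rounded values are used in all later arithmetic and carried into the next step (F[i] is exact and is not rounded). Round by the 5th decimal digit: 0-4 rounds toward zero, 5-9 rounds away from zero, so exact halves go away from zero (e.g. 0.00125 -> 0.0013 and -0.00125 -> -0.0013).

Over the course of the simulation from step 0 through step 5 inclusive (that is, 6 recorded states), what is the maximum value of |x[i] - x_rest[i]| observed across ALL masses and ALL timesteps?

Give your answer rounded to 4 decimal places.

Step 0: x=[4.0000 13.0000 16.0000] v=[0.0000 2.0000 0.0000]
Step 1: x=[9.0000 8.0000 19.0000] v=[10.0000 -10.0000 6.0000]
Step 2: x=[4.0000 15.0000 17.0000] v=[-10.0000 14.0000 -4.0000]
Step 3: x=[6.0000 13.0000 19.0000] v=[4.0000 -4.0000 4.0000]
Step 4: x=[9.0000 10.0000 21.0000] v=[6.0000 -6.0000 4.0000]
Step 5: x=[4.0000 17.0000 18.0000] v=[-10.0000 14.0000 -6.0000]
Max displacement = 5.0000

Answer: 5.0000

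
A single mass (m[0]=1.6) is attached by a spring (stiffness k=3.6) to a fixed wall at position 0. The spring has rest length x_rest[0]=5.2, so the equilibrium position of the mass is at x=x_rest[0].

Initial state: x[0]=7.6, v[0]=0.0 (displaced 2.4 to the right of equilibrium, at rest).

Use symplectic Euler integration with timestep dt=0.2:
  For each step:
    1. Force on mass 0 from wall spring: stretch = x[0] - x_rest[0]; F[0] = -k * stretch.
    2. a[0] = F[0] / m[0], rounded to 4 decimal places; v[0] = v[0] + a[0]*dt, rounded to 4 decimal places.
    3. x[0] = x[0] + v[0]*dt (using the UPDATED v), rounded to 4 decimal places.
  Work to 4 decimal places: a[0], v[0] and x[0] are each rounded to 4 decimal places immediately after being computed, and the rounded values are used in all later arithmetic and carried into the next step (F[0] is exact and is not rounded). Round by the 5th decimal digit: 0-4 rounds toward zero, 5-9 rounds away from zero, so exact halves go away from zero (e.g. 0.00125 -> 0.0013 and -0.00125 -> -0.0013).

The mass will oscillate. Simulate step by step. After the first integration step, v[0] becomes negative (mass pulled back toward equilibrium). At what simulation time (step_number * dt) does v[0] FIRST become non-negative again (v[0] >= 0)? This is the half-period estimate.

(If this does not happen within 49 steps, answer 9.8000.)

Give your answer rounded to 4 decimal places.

Answer: 2.2000

Derivation:
Step 0: x=[7.6000] v=[0.0000]
Step 1: x=[7.3840] v=[-1.0800]
Step 2: x=[6.9714] v=[-2.0628]
Step 3: x=[6.3994] v=[-2.8599]
Step 4: x=[5.7195] v=[-3.3996]
Step 5: x=[4.9928] v=[-3.6334]
Step 6: x=[4.2848] v=[-3.5402]
Step 7: x=[3.6591] v=[-3.1284]
Step 8: x=[3.1721] v=[-2.4350]
Step 9: x=[2.8676] v=[-1.5224]
Step 10: x=[2.7730] v=[-0.4728]
Step 11: x=[2.8969] v=[0.6194]
First v>=0 after going negative at step 11, time=2.2000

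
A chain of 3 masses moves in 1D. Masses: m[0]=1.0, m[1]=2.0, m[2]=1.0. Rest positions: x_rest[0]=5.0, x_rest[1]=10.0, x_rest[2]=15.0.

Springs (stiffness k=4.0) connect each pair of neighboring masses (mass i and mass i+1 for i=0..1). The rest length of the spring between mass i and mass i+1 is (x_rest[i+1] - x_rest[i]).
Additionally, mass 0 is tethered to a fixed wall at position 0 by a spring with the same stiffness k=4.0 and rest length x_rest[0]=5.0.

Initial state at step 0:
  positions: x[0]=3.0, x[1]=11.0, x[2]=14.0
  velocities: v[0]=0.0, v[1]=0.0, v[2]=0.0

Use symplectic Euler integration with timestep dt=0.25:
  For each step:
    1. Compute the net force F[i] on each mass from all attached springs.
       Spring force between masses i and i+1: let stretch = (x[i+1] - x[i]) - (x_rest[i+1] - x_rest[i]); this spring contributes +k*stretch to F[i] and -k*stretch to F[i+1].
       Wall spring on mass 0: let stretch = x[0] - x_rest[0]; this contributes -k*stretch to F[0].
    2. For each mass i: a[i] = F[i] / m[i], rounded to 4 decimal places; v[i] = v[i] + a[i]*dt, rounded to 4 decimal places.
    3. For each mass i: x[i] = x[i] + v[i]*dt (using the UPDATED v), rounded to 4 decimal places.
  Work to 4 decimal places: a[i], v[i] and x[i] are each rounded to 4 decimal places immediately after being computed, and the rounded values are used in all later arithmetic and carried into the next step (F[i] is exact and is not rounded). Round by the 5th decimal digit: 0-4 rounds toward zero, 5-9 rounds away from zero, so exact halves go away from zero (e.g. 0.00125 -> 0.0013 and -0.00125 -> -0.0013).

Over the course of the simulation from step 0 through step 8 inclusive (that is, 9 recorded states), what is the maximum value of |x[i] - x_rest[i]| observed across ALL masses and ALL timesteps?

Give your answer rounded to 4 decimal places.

Answer: 2.2906

Derivation:
Step 0: x=[3.0000 11.0000 14.0000] v=[0.0000 0.0000 0.0000]
Step 1: x=[4.2500 10.3750 14.5000] v=[5.0000 -2.5000 2.0000]
Step 2: x=[5.9688 9.5000 15.2188] v=[6.8750 -3.5000 2.8750]
Step 3: x=[7.0782 8.8985 15.7579] v=[4.4374 -2.4062 2.1562]
Step 4: x=[6.8731 8.9269 15.8321] v=[-0.8205 0.1134 0.2968]
Step 5: x=[5.4632 9.5617 15.4300] v=[-5.6398 2.5391 -1.6084]
Step 6: x=[3.7121 10.4177 14.8108] v=[-7.0045 3.4240 -2.4767]
Step 7: x=[2.7094 10.9847 14.3434] v=[-4.0110 2.2678 -1.8698]
Step 8: x=[3.0981 10.9371 14.2863] v=[1.5549 -0.1905 -0.2285]
Max displacement = 2.2906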